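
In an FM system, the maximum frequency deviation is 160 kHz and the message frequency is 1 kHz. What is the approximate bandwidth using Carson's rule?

Carson's rule: BW = 2*(delta_f + f_m)
= 2*(160 + 1) kHz = 322 kHz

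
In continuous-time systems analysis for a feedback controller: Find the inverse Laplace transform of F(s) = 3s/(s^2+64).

Standard pair: s/(s^2+w^2) <-> cos(wt)*u(t)
With k=3, w=8: f(t) = 3*cos(8t)*u(t)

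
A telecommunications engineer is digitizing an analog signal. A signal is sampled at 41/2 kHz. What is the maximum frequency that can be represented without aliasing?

The maximum frequency that can be represented without aliasing
is the Nyquist frequency: f_max = f_s / 2 = 41/2 kHz / 2 = 41/4 kHz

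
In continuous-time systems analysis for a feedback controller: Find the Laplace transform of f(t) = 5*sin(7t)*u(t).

Standard pair: sin(wt)*u(t) <-> w/(s^2+w^2)
With w = 7: L{5*sin(7t)*u(t)} = 35/(s^2+49)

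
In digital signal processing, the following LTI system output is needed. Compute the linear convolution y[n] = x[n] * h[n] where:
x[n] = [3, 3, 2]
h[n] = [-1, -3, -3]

y[n] = sum_k x[k]*h[n-k]. Output length = len(x) + len(h) - 1 = 3 + 3 - 1 = 5.
y[0] = 3*-1 = -3
y[1] = 3*-1 + 3*-3 = -12
y[2] = 2*-1 + 3*-3 + 3*-3 = -20
y[3] = 2*-3 + 3*-3 = -15
y[4] = 2*-3 = -6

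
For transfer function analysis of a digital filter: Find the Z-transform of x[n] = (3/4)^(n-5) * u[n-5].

Time-shifting property: if X(z) = Z{x[n]}, then Z{x[n-d]} = z^(-d) * X(z)
X(z) = z/(z - 3/4) for x[n] = (3/4)^n * u[n]
Z{x[n-5]} = z^(-5) * z/(z - 3/4) = z^(-4)/(z - 3/4)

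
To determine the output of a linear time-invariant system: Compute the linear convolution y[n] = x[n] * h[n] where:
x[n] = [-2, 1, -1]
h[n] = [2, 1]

y[n] = sum_k x[k]*h[n-k]. Output length = len(x) + len(h) - 1 = 3 + 2 - 1 = 4.
y[0] = -2*2 = -4
y[1] = 1*2 + -2*1 = 0
y[2] = -1*2 + 1*1 = -1
y[3] = -1*1 = -1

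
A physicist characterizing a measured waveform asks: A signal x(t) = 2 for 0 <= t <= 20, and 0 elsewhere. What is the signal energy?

Energy = integral of |x(t)|^2 dt over the signal duration
= 2^2 * 20 = 4 * 20 = 80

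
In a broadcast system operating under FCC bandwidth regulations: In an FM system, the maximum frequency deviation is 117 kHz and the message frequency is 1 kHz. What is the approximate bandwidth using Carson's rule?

Carson's rule: BW = 2*(delta_f + f_m)
= 2*(117 + 1) kHz = 236 kHz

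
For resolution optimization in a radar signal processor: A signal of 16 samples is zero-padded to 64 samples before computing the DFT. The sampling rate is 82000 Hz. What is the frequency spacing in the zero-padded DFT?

Original DFT: N = 16, resolution = f_s/N = 82000/16 = 5125 Hz
Zero-padded DFT: N = 64, resolution = f_s/N = 82000/64 = 5125/4 Hz
Zero-padding interpolates the spectrum (finer frequency grid)
but does NOT improve the true spectral resolution (ability to resolve close frequencies).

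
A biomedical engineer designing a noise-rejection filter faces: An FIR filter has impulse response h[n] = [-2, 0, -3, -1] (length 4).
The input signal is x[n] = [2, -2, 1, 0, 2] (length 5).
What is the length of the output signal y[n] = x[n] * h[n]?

For linear convolution, the output length is:
len(y) = len(x) + len(h) - 1 = 5 + 4 - 1 = 8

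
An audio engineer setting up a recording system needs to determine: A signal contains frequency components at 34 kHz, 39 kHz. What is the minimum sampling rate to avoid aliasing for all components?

The highest frequency component is f_max = 39 kHz.
Nyquist rate = 2 * f_max = 2 * 39 kHz = 78 kHz.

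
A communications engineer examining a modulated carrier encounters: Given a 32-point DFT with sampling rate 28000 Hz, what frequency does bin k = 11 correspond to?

The frequency of DFT bin k is: f_k = k * f_s / N
f_11 = 11 * 28000 / 32 = 9625 Hz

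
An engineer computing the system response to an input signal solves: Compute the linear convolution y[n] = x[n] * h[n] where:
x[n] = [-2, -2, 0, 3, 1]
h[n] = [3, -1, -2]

y[n] = sum_k x[k]*h[n-k]. Output length = len(x) + len(h) - 1 = 5 + 3 - 1 = 7.
y[0] = -2*3 = -6
y[1] = -2*3 + -2*-1 = -4
y[2] = 0*3 + -2*-1 + -2*-2 = 6
y[3] = 3*3 + 0*-1 + -2*-2 = 13
y[4] = 1*3 + 3*-1 + 0*-2 = 0
y[5] = 1*-1 + 3*-2 = -7
y[6] = 1*-2 = -2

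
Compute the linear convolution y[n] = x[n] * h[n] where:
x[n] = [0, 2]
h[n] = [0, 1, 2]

y[n] = sum_k x[k]*h[n-k]. Output length = len(x) + len(h) - 1 = 2 + 3 - 1 = 4.
y[0] = 0*0 = 0
y[1] = 2*0 + 0*1 = 0
y[2] = 2*1 + 0*2 = 2
y[3] = 2*2 = 4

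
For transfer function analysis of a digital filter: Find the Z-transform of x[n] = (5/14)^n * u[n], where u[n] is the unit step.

The Z-transform of a^n * u[n] is z/(z-a) for |z| > |a|.
Here a = 5/14, so X(z) = z/(z - (5/14)) = 14z/(14z - 5)
ROC: |z| > 5/14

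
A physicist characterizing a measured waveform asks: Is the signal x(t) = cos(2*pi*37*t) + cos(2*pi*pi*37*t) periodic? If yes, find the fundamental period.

f1 = 37 Hz, f2 = 37*pi Hz
Ratio f2/f1 = pi, which is irrational.
Since the frequency ratio is irrational, no common period exists.
The signal is not periodic.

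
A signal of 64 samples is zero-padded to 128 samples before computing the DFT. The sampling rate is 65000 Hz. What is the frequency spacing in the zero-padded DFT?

Original DFT: N = 64, resolution = f_s/N = 65000/64 = 8125/8 Hz
Zero-padded DFT: N = 128, resolution = f_s/N = 65000/128 = 8125/16 Hz
Zero-padding interpolates the spectrum (finer frequency grid)
but does NOT improve the true spectral resolution (ability to resolve close frequencies).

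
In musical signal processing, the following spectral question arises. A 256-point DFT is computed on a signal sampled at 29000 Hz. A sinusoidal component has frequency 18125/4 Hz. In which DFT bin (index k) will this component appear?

DFT frequency resolution = f_s/N = 29000/256 = 3625/32 Hz
Bin index k = f_signal / resolution = 18125/4 / 3625/32 = 40
The signal frequency 18125/4 Hz falls in DFT bin k = 40.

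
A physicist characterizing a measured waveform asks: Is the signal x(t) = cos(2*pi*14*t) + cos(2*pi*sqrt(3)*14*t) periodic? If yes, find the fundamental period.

f1 = 14 Hz, f2 = 14*sqrt(3) Hz
Ratio f2/f1 = sqrt(3), which is irrational.
Since the frequency ratio is irrational, no common period exists.
The signal is not periodic.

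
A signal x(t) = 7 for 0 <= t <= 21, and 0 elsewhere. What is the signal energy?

Energy = integral of |x(t)|^2 dt over the signal duration
= 7^2 * 21 = 49 * 21 = 1029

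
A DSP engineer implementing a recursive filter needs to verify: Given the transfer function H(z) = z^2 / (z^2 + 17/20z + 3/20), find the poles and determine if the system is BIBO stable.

Poles are roots of the denominator: z^2 + 17/20z + 3/20 = 0.
Quadratic formula: z = [-(17/20) +/- sqrt((17/20)^2 - 4*(3/20))] / 2
Discriminant = 289/400 - 3/5 = 49/400; sqrt = 7/20.
z = (-17/20 +/- 7/20) / 2 => z = -1/4 or z = -3/5.
|p1| = 3/5, |p2| = 1/4.
For BIBO stability, all poles must lie inside the unit circle (|p| < 1).
System is STABLE since both |p| < 1.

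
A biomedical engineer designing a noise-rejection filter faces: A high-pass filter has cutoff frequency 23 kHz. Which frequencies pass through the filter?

A high-pass filter passes all frequencies above the cutoff frequency 23 kHz and attenuates lower frequencies.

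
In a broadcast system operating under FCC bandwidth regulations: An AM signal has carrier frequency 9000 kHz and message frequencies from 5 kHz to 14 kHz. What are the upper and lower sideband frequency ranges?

Upper sideband (USB) = fc + [fm_low, fm_high] = 9000 + [5, 14] = [9005, 9014] kHz
Lower sideband (LSB) = fc - [fm_high, fm_low] = 9000 - [14, 5] = [8986, 8995] kHz
Total occupied spectrum: 8986 kHz to 9014 kHz (plus carrier at 9000 kHz)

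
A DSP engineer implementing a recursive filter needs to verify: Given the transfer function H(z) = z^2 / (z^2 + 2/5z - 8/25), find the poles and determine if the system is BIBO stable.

Poles are roots of the denominator: z^2 + 2/5z - 8/25 = 0.
Quadratic formula: z = [-(2/5) +/- sqrt((2/5)^2 - 4*(-8/25))] / 2
Discriminant = 4/25 + 32/25 = 36/25; sqrt = 6/5.
z = (-2/5 +/- 6/5) / 2 => z = 2/5 or z = -4/5.
|p1| = 4/5, |p2| = 2/5.
For BIBO stability, all poles must lie inside the unit circle (|p| < 1).
System is STABLE since both |p| < 1.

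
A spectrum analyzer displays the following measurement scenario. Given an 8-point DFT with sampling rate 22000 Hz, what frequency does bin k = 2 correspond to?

The frequency of DFT bin k is: f_k = k * f_s / N
f_2 = 2 * 22000 / 8 = 5500 Hz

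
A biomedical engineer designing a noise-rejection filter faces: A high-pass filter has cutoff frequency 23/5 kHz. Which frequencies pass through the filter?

A high-pass filter passes all frequencies above the cutoff frequency 23/5 kHz and attenuates lower frequencies.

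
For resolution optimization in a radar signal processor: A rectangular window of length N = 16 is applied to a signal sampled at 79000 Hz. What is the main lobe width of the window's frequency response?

For a rectangular window of length N,
the main lobe width in frequency is 2*f_s/N.
= 2*79000/16 = 9875 Hz
This determines the minimum frequency separation for resolving two sinusoids.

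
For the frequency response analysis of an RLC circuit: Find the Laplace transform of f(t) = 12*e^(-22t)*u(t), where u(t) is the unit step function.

Standard Laplace transform pair:
e^(-at)*u(t) <-> 1/(s+a)
With a = 22: L{12*e^(-22t)*u(t)} = 12/(s+22), ROC: Re(s) > -22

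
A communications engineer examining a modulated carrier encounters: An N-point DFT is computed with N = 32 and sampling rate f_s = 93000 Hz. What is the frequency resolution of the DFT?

DFT frequency resolution = f_s / N
= 93000 / 32 = 11625/4 Hz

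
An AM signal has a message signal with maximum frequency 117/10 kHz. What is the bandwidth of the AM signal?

In AM (double-sideband), the bandwidth is twice the message frequency.
BW = 2 * f_m = 2 * 117/10 kHz = 117/5 kHz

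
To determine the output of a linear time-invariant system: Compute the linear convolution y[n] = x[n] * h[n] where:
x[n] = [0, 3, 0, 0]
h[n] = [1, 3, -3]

y[n] = sum_k x[k]*h[n-k]. Output length = len(x) + len(h) - 1 = 4 + 3 - 1 = 6.
y[0] = 0*1 = 0
y[1] = 3*1 + 0*3 = 3
y[2] = 0*1 + 3*3 + 0*-3 = 9
y[3] = 0*1 + 0*3 + 3*-3 = -9
y[4] = 0*3 + 0*-3 = 0
y[5] = 0*-3 = 0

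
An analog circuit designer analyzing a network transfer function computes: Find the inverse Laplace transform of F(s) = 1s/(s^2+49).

Standard pair: s/(s^2+w^2) <-> cos(wt)*u(t)
With k=1, w=7: f(t) = cos(7t)*u(t)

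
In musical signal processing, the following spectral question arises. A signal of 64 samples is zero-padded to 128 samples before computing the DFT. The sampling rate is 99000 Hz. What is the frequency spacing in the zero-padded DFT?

Original DFT: N = 64, resolution = f_s/N = 99000/64 = 12375/8 Hz
Zero-padded DFT: N = 128, resolution = f_s/N = 99000/128 = 12375/16 Hz
Zero-padding interpolates the spectrum (finer frequency grid)
but does NOT improve the true spectral resolution (ability to resolve close frequencies).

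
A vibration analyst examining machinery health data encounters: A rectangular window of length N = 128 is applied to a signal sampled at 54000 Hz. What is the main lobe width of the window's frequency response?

For a rectangular window of length N,
the main lobe width in frequency is 2*f_s/N.
= 2*54000/128 = 3375/4 Hz
This determines the minimum frequency separation for resolving two sinusoids.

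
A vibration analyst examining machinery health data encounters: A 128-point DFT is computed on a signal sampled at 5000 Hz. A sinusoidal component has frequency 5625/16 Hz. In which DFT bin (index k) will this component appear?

DFT frequency resolution = f_s/N = 5000/128 = 625/16 Hz
Bin index k = f_signal / resolution = 5625/16 / 625/16 = 9
The signal frequency 5625/16 Hz falls in DFT bin k = 9.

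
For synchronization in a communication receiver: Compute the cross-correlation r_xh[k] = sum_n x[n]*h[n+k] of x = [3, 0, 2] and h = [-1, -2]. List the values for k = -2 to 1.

Both sequences indexed from 0 and zero outside their support.
Lags with overlap: k = -2 to 1.
  r_xh[-2] = x[2]*h[0] = -2
  r_xh[-1] = x[1]*h[0] + x[2]*h[1] = -4
  r_xh[0] = x[0]*h[0] + x[1]*h[1] = -3
  r_xh[1] = x[0]*h[1] = -6
r_xh = [-2, -4, -3, -6] (for k = -2, ..., 1)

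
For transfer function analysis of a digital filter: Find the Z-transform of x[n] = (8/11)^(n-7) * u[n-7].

Time-shifting property: if X(z) = Z{x[n]}, then Z{x[n-d]} = z^(-d) * X(z)
X(z) = z/(z - 8/11) for x[n] = (8/11)^n * u[n]
Z{x[n-7]} = z^(-7) * z/(z - 8/11) = z^(-6)/(z - 8/11)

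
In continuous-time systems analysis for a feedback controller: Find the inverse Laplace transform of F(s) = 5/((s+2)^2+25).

Standard pair: w/((s+a)^2+w^2) <-> e^(-at)*sin(wt)*u(t)
With a=2, w=5: f(t) = e^(-2t)*sin(5t)*u(t)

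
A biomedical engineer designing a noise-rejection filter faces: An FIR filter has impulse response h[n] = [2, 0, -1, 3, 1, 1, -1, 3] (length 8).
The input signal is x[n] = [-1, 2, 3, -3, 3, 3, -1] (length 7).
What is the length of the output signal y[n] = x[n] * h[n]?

For linear convolution, the output length is:
len(y) = len(x) + len(h) - 1 = 7 + 8 - 1 = 14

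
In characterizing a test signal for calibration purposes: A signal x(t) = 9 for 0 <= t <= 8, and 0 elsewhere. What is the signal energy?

Energy = integral of |x(t)|^2 dt over the signal duration
= 9^2 * 8 = 81 * 8 = 648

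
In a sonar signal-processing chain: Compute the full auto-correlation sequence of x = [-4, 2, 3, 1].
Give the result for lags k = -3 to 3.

r_xx[k] = sum_m x[m]*x[m+k], indexed from 0, for k = -3 to 3:
  r_xx[-3] = x[3]*x[0] = -4
  r_xx[-2] = x[2]*x[0] + x[3]*x[1] = -10
  r_xx[-1] = x[1]*x[0] + x[2]*x[1] + x[3]*x[2] = 1
  r_xx[0] = x[0]*x[0] + x[1]*x[1] + x[2]*x[2] + x[3]*x[3] = 30
  r_xx[1] = x[0]*x[1] + x[1]*x[2] + x[2]*x[3] = 1
  r_xx[2] = x[0]*x[2] + x[1]*x[3] = -10
  r_xx[3] = x[0]*x[3] = -4
r_xx = [-4, -10, 1, 30, 1, -10, -4]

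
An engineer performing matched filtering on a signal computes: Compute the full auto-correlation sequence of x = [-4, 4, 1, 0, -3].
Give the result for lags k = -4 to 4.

r_xx[k] = sum_m x[m]*x[m+k], indexed from 0, for k = -4 to 4:
  r_xx[-4] = x[4]*x[0] = 12
  r_xx[-3] = x[3]*x[0] + x[4]*x[1] = -12
  r_xx[-2] = x[2]*x[0] + x[3]*x[1] + x[4]*x[2] = -7
  r_xx[-1] = x[1]*x[0] + x[2]*x[1] + x[3]*x[2] + x[4]*x[3] = -12
  r_xx[0] = x[0]*x[0] + x[1]*x[1] + x[2]*x[2] + x[3]*x[3] + x[4]*x[4] = 42
  r_xx[1] = x[0]*x[1] + x[1]*x[2] + x[2]*x[3] + x[3]*x[4] = -12
  r_xx[2] = x[0]*x[2] + x[1]*x[3] + x[2]*x[4] = -7
  r_xx[3] = x[0]*x[3] + x[1]*x[4] = -12
  r_xx[4] = x[0]*x[4] = 12
r_xx = [12, -12, -7, -12, 42, -12, -7, -12, 12]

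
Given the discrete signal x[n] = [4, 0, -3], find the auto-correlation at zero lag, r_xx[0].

The auto-correlation at zero lag r_xx[0] equals the signal energy.
r_xx[0] = sum of x[n]^2 = 4^2 + 0^2 + (-3)^2
= 16 + 0 + 9 = 25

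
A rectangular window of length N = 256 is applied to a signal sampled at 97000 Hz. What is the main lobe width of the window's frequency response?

For a rectangular window of length N,
the main lobe width in frequency is 2*f_s/N.
= 2*97000/256 = 12125/16 Hz
This determines the minimum frequency separation for resolving two sinusoids.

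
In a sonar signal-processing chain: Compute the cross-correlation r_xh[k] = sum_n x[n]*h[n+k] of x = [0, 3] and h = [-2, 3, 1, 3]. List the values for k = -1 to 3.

Both sequences indexed from 0 and zero outside their support.
Lags with overlap: k = -1 to 3.
  r_xh[-1] = x[1]*h[0] = -6
  r_xh[0] = x[0]*h[0] + x[1]*h[1] = 9
  r_xh[1] = x[0]*h[1] + x[1]*h[2] = 3
  r_xh[2] = x[0]*h[2] + x[1]*h[3] = 9
  r_xh[3] = x[0]*h[3] = 0
r_xh = [-6, 9, 3, 9, 0] (for k = -1, ..., 3)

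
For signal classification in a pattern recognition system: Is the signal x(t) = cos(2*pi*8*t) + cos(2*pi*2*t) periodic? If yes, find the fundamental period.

f1 = 8 Hz, f2 = 2 Hz
Period T1 = 1/8, T2 = 1/2
Ratio T1/T2 = 2/8, which is rational.
The signal is periodic with fundamental period T = 1/GCD(8,2) = 1/2 s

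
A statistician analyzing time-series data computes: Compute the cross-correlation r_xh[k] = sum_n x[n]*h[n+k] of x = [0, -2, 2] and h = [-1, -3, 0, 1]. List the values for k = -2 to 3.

Both sequences indexed from 0 and zero outside their support.
Lags with overlap: k = -2 to 3.
  r_xh[-2] = x[2]*h[0] = -2
  r_xh[-1] = x[1]*h[0] + x[2]*h[1] = -4
  r_xh[0] = x[0]*h[0] + x[1]*h[1] + x[2]*h[2] = 6
  r_xh[1] = x[0]*h[1] + x[1]*h[2] + x[2]*h[3] = 2
  r_xh[2] = x[0]*h[2] + x[1]*h[3] = -2
  r_xh[3] = x[0]*h[3] = 0
r_xh = [-2, -4, 6, 2, -2, 0] (for k = -2, ..., 3)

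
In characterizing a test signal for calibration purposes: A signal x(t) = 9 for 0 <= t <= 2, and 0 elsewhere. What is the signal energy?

Energy = integral of |x(t)|^2 dt over the signal duration
= 9^2 * 2 = 81 * 2 = 162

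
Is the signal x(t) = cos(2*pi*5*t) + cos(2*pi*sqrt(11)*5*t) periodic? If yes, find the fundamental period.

f1 = 5 Hz, f2 = 5*sqrt(11) Hz
Ratio f2/f1 = sqrt(11), which is irrational.
Since the frequency ratio is irrational, no common period exists.
The signal is not periodic.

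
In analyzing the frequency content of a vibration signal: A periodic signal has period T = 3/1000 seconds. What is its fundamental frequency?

The fundamental frequency is the reciprocal of the period.
f = 1/T = 1/(3/1000) = 1000/3 Hz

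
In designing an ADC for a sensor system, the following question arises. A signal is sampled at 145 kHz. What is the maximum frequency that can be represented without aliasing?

The maximum frequency that can be represented without aliasing
is the Nyquist frequency: f_max = f_s / 2 = 145 kHz / 2 = 145/2 kHz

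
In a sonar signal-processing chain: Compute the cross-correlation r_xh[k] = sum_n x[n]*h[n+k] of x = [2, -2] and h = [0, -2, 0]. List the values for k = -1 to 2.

Both sequences indexed from 0 and zero outside their support.
Lags with overlap: k = -1 to 2.
  r_xh[-1] = x[1]*h[0] = 0
  r_xh[0] = x[0]*h[0] + x[1]*h[1] = 4
  r_xh[1] = x[0]*h[1] + x[1]*h[2] = -4
  r_xh[2] = x[0]*h[2] = 0
r_xh = [0, 4, -4, 0] (for k = -1, ..., 2)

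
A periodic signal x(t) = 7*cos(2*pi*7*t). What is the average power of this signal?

Average power of A*cos(wt) is A^2/2.
P = 7^2 / 2 = 49/2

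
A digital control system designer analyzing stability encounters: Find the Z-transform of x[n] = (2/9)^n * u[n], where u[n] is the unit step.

The Z-transform of a^n * u[n] is z/(z-a) for |z| > |a|.
Here a = 2/9, so X(z) = z/(z - (2/9)) = 9z/(9z - 2)
ROC: |z| > 2/9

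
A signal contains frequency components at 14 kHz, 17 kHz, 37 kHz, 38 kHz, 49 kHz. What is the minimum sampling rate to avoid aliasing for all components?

The highest frequency component is f_max = 49 kHz.
Nyquist rate = 2 * f_max = 2 * 49 kHz = 98 kHz.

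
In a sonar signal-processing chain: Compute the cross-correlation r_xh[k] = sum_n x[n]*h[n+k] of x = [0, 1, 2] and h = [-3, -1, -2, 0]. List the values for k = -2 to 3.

Both sequences indexed from 0 and zero outside their support.
Lags with overlap: k = -2 to 3.
  r_xh[-2] = x[2]*h[0] = -6
  r_xh[-1] = x[1]*h[0] + x[2]*h[1] = -5
  r_xh[0] = x[0]*h[0] + x[1]*h[1] + x[2]*h[2] = -5
  r_xh[1] = x[0]*h[1] + x[1]*h[2] + x[2]*h[3] = -2
  r_xh[2] = x[0]*h[2] + x[1]*h[3] = 0
  r_xh[3] = x[0]*h[3] = 0
r_xh = [-6, -5, -5, -2, 0, 0] (for k = -2, ..., 3)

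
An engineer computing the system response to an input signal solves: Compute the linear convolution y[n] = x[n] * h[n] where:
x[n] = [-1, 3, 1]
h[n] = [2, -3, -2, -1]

y[n] = sum_k x[k]*h[n-k]. Output length = len(x) + len(h) - 1 = 3 + 4 - 1 = 6.
y[0] = -1*2 = -2
y[1] = 3*2 + -1*-3 = 9
y[2] = 1*2 + 3*-3 + -1*-2 = -5
y[3] = 1*-3 + 3*-2 + -1*-1 = -8
y[4] = 1*-2 + 3*-1 = -5
y[5] = 1*-1 = -1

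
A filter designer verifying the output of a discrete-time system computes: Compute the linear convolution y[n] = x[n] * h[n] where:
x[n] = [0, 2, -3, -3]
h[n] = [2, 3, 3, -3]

y[n] = sum_k x[k]*h[n-k]. Output length = len(x) + len(h) - 1 = 4 + 4 - 1 = 7.
y[0] = 0*2 = 0
y[1] = 2*2 + 0*3 = 4
y[2] = -3*2 + 2*3 + 0*3 = 0
y[3] = -3*2 + -3*3 + 2*3 + 0*-3 = -9
y[4] = -3*3 + -3*3 + 2*-3 = -24
y[5] = -3*3 + -3*-3 = 0
y[6] = -3*-3 = 9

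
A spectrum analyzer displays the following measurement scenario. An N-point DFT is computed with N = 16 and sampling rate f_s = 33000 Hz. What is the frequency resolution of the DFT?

DFT frequency resolution = f_s / N
= 33000 / 16 = 4125/2 Hz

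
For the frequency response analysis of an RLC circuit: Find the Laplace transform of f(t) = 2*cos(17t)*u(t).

Standard pair: cos(wt)*u(t) <-> s/(s^2+w^2)
With w = 17: L{2*cos(17t)*u(t)} = 2s/(s^2+289)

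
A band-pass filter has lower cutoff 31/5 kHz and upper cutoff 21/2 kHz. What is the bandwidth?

Bandwidth = f_high - f_low
= 21/2 kHz - 31/5 kHz = 43/10 kHz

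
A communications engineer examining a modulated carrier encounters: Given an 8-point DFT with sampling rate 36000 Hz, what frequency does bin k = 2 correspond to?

The frequency of DFT bin k is: f_k = k * f_s / N
f_2 = 2 * 36000 / 8 = 9000 Hz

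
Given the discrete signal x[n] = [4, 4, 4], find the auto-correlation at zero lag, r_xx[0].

The auto-correlation at zero lag r_xx[0] equals the signal energy.
r_xx[0] = sum of x[n]^2 = 4^2 + 4^2 + 4^2
= 16 + 16 + 16 = 48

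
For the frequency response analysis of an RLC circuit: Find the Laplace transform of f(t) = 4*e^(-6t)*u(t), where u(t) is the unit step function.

Standard Laplace transform pair:
e^(-at)*u(t) <-> 1/(s+a)
With a = 6: L{4*e^(-6t)*u(t)} = 4/(s+6), ROC: Re(s) > -6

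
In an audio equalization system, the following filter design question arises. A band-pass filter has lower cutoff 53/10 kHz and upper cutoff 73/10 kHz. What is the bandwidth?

Bandwidth = f_high - f_low
= 73/10 kHz - 53/10 kHz = 2 kHz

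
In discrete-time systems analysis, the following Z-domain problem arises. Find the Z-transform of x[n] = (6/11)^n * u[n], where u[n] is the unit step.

The Z-transform of a^n * u[n] is z/(z-a) for |z| > |a|.
Here a = 6/11, so X(z) = z/(z - (6/11)) = 11z/(11z - 6)
ROC: |z| > 6/11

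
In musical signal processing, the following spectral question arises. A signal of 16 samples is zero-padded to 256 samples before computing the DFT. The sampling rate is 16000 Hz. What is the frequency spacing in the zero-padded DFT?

Original DFT: N = 16, resolution = f_s/N = 16000/16 = 1000 Hz
Zero-padded DFT: N = 256, resolution = f_s/N = 16000/256 = 125/2 Hz
Zero-padding interpolates the spectrum (finer frequency grid)
but does NOT improve the true spectral resolution (ability to resolve close frequencies).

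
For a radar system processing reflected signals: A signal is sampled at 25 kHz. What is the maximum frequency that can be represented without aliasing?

The maximum frequency that can be represented without aliasing
is the Nyquist frequency: f_max = f_s / 2 = 25 kHz / 2 = 25/2 kHz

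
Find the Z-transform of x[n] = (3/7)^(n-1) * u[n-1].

Time-shifting property: if X(z) = Z{x[n]}, then Z{x[n-d]} = z^(-d) * X(z)
X(z) = z/(z - 3/7) for x[n] = (3/7)^n * u[n]
Z{x[n-1]} = z^(-1) * z/(z - 3/7) = 1/(z - 3/7)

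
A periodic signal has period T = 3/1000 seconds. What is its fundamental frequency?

The fundamental frequency is the reciprocal of the period.
f = 1/T = 1/(3/1000) = 1000/3 Hz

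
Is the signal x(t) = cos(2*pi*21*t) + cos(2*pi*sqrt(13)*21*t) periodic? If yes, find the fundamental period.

f1 = 21 Hz, f2 = 21*sqrt(13) Hz
Ratio f2/f1 = sqrt(13), which is irrational.
Since the frequency ratio is irrational, no common period exists.
The signal is not periodic.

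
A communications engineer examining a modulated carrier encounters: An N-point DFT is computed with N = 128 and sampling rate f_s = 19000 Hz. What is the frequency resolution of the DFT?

DFT frequency resolution = f_s / N
= 19000 / 128 = 2375/16 Hz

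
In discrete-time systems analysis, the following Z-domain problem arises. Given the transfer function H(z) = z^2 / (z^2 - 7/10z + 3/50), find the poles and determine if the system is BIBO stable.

Poles are roots of the denominator: z^2 - 7/10z + 3/50 = 0.
Quadratic formula: z = [-(-7/10) +/- sqrt((-7/10)^2 - 4*(3/50))] / 2
Discriminant = 49/100 - 6/25 = 1/4; sqrt = 1/2.
z = (7/10 +/- 1/2) / 2 => z = 3/5 or z = 1/10.
|p1| = 1/10, |p2| = 3/5.
For BIBO stability, all poles must lie inside the unit circle (|p| < 1).
System is STABLE since both |p| < 1.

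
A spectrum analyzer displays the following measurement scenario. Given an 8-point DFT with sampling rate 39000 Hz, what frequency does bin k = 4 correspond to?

The frequency of DFT bin k is: f_k = k * f_s / N
f_4 = 4 * 39000 / 8 = 19500 Hz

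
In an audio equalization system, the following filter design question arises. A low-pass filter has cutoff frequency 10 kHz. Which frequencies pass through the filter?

A low-pass filter passes all frequencies below the cutoff frequency 10 kHz and attenuates higher frequencies.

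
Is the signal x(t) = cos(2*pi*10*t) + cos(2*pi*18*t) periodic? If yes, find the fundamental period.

f1 = 10 Hz, f2 = 18 Hz
Period T1 = 1/10, T2 = 1/18
Ratio T1/T2 = 18/10, which is rational.
The signal is periodic with fundamental period T = 1/GCD(10,18) = 1/2 s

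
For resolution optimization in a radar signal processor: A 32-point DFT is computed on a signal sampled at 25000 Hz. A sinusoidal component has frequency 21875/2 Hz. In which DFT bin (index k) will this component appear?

DFT frequency resolution = f_s/N = 25000/32 = 3125/4 Hz
Bin index k = f_signal / resolution = 21875/2 / 3125/4 = 14
The signal frequency 21875/2 Hz falls in DFT bin k = 14.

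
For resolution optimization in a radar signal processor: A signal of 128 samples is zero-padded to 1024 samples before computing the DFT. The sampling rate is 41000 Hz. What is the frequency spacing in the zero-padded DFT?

Original DFT: N = 128, resolution = f_s/N = 41000/128 = 5125/16 Hz
Zero-padded DFT: N = 1024, resolution = f_s/N = 41000/1024 = 5125/128 Hz
Zero-padding interpolates the spectrum (finer frequency grid)
but does NOT improve the true spectral resolution (ability to resolve close frequencies).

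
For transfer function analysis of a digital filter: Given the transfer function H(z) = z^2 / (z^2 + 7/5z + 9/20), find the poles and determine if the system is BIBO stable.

Poles are roots of the denominator: z^2 + 7/5z + 9/20 = 0.
Quadratic formula: z = [-(7/5) +/- sqrt((7/5)^2 - 4*(9/20))] / 2
Discriminant = 49/25 - 9/5 = 4/25; sqrt = 2/5.
z = (-7/5 +/- 2/5) / 2 => z = -1/2 or z = -9/10.
|p1| = 1/2, |p2| = 9/10.
For BIBO stability, all poles must lie inside the unit circle (|p| < 1).
System is STABLE since both |p| < 1.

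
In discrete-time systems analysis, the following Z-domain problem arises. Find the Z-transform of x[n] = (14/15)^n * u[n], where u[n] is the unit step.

The Z-transform of a^n * u[n] is z/(z-a) for |z| > |a|.
Here a = 14/15, so X(z) = z/(z - (14/15)) = 15z/(15z - 14)
ROC: |z| > 14/15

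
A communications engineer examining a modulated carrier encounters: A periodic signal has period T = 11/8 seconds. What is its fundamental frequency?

The fundamental frequency is the reciprocal of the period.
f = 1/T = 1/(11/8) = 8/11 Hz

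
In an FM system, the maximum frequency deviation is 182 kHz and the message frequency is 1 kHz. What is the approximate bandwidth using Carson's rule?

Carson's rule: BW = 2*(delta_f + f_m)
= 2*(182 + 1) kHz = 366 kHz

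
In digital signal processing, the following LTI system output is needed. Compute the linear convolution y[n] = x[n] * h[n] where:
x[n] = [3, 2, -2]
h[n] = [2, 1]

y[n] = sum_k x[k]*h[n-k]. Output length = len(x) + len(h) - 1 = 3 + 2 - 1 = 4.
y[0] = 3*2 = 6
y[1] = 2*2 + 3*1 = 7
y[2] = -2*2 + 2*1 = -2
y[3] = -2*1 = -2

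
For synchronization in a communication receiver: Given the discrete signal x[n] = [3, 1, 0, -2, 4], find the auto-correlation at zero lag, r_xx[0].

The auto-correlation at zero lag r_xx[0] equals the signal energy.
r_xx[0] = sum of x[n]^2 = 3^2 + 1^2 + 0^2 + (-2)^2 + 4^2
= 9 + 1 + 0 + 4 + 16 = 30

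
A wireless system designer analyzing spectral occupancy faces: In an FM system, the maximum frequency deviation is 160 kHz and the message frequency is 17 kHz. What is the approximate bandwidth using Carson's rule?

Carson's rule: BW = 2*(delta_f + f_m)
= 2*(160 + 17) kHz = 354 kHz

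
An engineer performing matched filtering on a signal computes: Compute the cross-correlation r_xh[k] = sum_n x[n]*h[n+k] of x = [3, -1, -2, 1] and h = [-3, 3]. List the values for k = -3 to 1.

Both sequences indexed from 0 and zero outside their support.
Lags with overlap: k = -3 to 1.
  r_xh[-3] = x[3]*h[0] = -3
  r_xh[-2] = x[2]*h[0] + x[3]*h[1] = 9
  r_xh[-1] = x[1]*h[0] + x[2]*h[1] = -3
  r_xh[0] = x[0]*h[0] + x[1]*h[1] = -12
  r_xh[1] = x[0]*h[1] = 9
r_xh = [-3, 9, -3, -12, 9] (for k = -3, ..., 1)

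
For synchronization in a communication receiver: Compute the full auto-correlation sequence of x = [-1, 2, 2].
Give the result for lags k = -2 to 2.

r_xx[k] = sum_m x[m]*x[m+k], indexed from 0, for k = -2 to 2:
  r_xx[-2] = x[2]*x[0] = -2
  r_xx[-1] = x[1]*x[0] + x[2]*x[1] = 2
  r_xx[0] = x[0]*x[0] + x[1]*x[1] + x[2]*x[2] = 9
  r_xx[1] = x[0]*x[1] + x[1]*x[2] = 2
  r_xx[2] = x[0]*x[2] = -2
r_xx = [-2, 2, 9, 2, -2]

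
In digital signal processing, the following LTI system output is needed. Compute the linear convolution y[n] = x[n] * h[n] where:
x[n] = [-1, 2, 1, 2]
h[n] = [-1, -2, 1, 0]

y[n] = sum_k x[k]*h[n-k]. Output length = len(x) + len(h) - 1 = 4 + 4 - 1 = 7.
y[0] = -1*-1 = 1
y[1] = 2*-1 + -1*-2 = 0
y[2] = 1*-1 + 2*-2 + -1*1 = -6
y[3] = 2*-1 + 1*-2 + 2*1 + -1*0 = -2
y[4] = 2*-2 + 1*1 + 2*0 = -3
y[5] = 2*1 + 1*0 = 2
y[6] = 2*0 = 0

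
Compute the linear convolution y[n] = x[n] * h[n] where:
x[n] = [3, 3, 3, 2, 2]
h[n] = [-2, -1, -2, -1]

y[n] = sum_k x[k]*h[n-k]. Output length = len(x) + len(h) - 1 = 5 + 4 - 1 = 8.
y[0] = 3*-2 = -6
y[1] = 3*-2 + 3*-1 = -9
y[2] = 3*-2 + 3*-1 + 3*-2 = -15
y[3] = 2*-2 + 3*-1 + 3*-2 + 3*-1 = -16
y[4] = 2*-2 + 2*-1 + 3*-2 + 3*-1 = -15
y[5] = 2*-1 + 2*-2 + 3*-1 = -9
y[6] = 2*-2 + 2*-1 = -6
y[7] = 2*-1 = -2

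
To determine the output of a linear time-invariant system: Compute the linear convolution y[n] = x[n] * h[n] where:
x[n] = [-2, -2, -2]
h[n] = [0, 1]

y[n] = sum_k x[k]*h[n-k]. Output length = len(x) + len(h) - 1 = 3 + 2 - 1 = 4.
y[0] = -2*0 = 0
y[1] = -2*0 + -2*1 = -2
y[2] = -2*0 + -2*1 = -2
y[3] = -2*1 = -2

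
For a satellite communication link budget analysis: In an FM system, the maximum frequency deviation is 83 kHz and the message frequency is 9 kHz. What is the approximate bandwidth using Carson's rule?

Carson's rule: BW = 2*(delta_f + f_m)
= 2*(83 + 9) kHz = 184 kHz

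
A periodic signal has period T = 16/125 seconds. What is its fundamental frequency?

The fundamental frequency is the reciprocal of the period.
f = 1/T = 1/(16/125) = 125/16 Hz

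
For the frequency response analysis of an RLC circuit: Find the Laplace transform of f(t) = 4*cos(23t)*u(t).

Standard pair: cos(wt)*u(t) <-> s/(s^2+w^2)
With w = 23: L{4*cos(23t)*u(t)} = 4s/(s^2+529)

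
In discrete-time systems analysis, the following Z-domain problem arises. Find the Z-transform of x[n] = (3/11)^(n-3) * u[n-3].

Time-shifting property: if X(z) = Z{x[n]}, then Z{x[n-d]} = z^(-d) * X(z)
X(z) = z/(z - 3/11) for x[n] = (3/11)^n * u[n]
Z{x[n-3]} = z^(-3) * z/(z - 3/11) = z^(-2)/(z - 3/11)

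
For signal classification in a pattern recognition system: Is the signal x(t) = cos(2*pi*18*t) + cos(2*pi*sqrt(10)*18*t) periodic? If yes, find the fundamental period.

f1 = 18 Hz, f2 = 18*sqrt(10) Hz
Ratio f2/f1 = sqrt(10), which is irrational.
Since the frequency ratio is irrational, no common period exists.
The signal is not periodic.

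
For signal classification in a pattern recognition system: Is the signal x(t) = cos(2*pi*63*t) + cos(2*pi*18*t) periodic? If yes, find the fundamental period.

f1 = 63 Hz, f2 = 18 Hz
Period T1 = 1/63, T2 = 1/18
Ratio T1/T2 = 18/63, which is rational.
The signal is periodic with fundamental period T = 1/GCD(63,18) = 1/9 s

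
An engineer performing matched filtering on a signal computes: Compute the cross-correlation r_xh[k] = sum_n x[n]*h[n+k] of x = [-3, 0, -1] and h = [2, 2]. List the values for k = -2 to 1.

Both sequences indexed from 0 and zero outside their support.
Lags with overlap: k = -2 to 1.
  r_xh[-2] = x[2]*h[0] = -2
  r_xh[-1] = x[1]*h[0] + x[2]*h[1] = -2
  r_xh[0] = x[0]*h[0] + x[1]*h[1] = -6
  r_xh[1] = x[0]*h[1] = -6
r_xh = [-2, -2, -6, -6] (for k = -2, ..., 1)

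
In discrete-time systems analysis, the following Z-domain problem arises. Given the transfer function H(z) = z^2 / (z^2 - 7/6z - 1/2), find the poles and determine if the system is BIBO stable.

Poles are roots of the denominator: z^2 - 7/6z - 1/2 = 0.
Quadratic formula: z = [-(-7/6) +/- sqrt((-7/6)^2 - 4*(-1/2))] / 2
Discriminant = 49/36 + 2 = 121/36; sqrt = 11/6.
z = (7/6 +/- 11/6) / 2 => z = 3/2 or z = -1/3.
|p1| = 3/2, |p2| = 1/3.
For BIBO stability, all poles must lie inside the unit circle (|p| < 1).
System is UNSTABLE since at least one |p| >= 1.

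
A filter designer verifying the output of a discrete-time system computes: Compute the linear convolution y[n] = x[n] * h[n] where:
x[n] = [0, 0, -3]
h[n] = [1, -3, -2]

y[n] = sum_k x[k]*h[n-k]. Output length = len(x) + len(h) - 1 = 3 + 3 - 1 = 5.
y[0] = 0*1 = 0
y[1] = 0*1 + 0*-3 = 0
y[2] = -3*1 + 0*-3 + 0*-2 = -3
y[3] = -3*-3 + 0*-2 = 9
y[4] = -3*-2 = 6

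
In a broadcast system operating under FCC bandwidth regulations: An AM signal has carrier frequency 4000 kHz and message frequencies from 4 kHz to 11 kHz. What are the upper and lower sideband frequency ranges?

Upper sideband (USB) = fc + [fm_low, fm_high] = 4000 + [4, 11] = [4004, 4011] kHz
Lower sideband (LSB) = fc - [fm_high, fm_low] = 4000 - [11, 4] = [3989, 3996] kHz
Total occupied spectrum: 3989 kHz to 4011 kHz (plus carrier at 4000 kHz)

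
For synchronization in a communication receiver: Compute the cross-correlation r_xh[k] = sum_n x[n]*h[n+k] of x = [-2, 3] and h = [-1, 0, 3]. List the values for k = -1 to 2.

Both sequences indexed from 0 and zero outside their support.
Lags with overlap: k = -1 to 2.
  r_xh[-1] = x[1]*h[0] = -3
  r_xh[0] = x[0]*h[0] + x[1]*h[1] = 2
  r_xh[1] = x[0]*h[1] + x[1]*h[2] = 9
  r_xh[2] = x[0]*h[2] = -6
r_xh = [-3, 2, 9, -6] (for k = -1, ..., 2)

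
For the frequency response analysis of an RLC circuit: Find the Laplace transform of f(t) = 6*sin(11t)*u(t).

Standard pair: sin(wt)*u(t) <-> w/(s^2+w^2)
With w = 11: L{6*sin(11t)*u(t)} = 66/(s^2+121)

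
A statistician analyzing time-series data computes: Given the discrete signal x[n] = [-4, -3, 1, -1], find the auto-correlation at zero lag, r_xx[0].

The auto-correlation at zero lag r_xx[0] equals the signal energy.
r_xx[0] = sum of x[n]^2 = (-4)^2 + (-3)^2 + 1^2 + (-1)^2
= 16 + 9 + 1 + 1 = 27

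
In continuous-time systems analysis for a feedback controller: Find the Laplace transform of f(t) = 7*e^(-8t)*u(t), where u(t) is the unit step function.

Standard Laplace transform pair:
e^(-at)*u(t) <-> 1/(s+a)
With a = 8: L{7*e^(-8t)*u(t)} = 7/(s+8), ROC: Re(s) > -8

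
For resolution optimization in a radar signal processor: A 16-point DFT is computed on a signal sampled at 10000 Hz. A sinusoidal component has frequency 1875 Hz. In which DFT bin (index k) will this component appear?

DFT frequency resolution = f_s/N = 10000/16 = 625 Hz
Bin index k = f_signal / resolution = 1875 / 625 = 3
The signal frequency 1875 Hz falls in DFT bin k = 3.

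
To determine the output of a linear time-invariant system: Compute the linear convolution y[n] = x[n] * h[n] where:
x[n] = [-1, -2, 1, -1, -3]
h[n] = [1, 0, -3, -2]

y[n] = sum_k x[k]*h[n-k]. Output length = len(x) + len(h) - 1 = 5 + 4 - 1 = 8.
y[0] = -1*1 = -1
y[1] = -2*1 + -1*0 = -2
y[2] = 1*1 + -2*0 + -1*-3 = 4
y[3] = -1*1 + 1*0 + -2*-3 + -1*-2 = 7
y[4] = -3*1 + -1*0 + 1*-3 + -2*-2 = -2
y[5] = -3*0 + -1*-3 + 1*-2 = 1
y[6] = -3*-3 + -1*-2 = 11
y[7] = -3*-2 = 6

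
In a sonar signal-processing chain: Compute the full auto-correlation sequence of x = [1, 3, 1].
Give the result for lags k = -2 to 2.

r_xx[k] = sum_m x[m]*x[m+k], indexed from 0, for k = -2 to 2:
  r_xx[-2] = x[2]*x[0] = 1
  r_xx[-1] = x[1]*x[0] + x[2]*x[1] = 6
  r_xx[0] = x[0]*x[0] + x[1]*x[1] + x[2]*x[2] = 11
  r_xx[1] = x[0]*x[1] + x[1]*x[2] = 6
  r_xx[2] = x[0]*x[2] = 1
r_xx = [1, 6, 11, 6, 1]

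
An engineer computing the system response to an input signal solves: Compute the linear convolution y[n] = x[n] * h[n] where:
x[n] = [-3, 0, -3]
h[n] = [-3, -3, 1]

y[n] = sum_k x[k]*h[n-k]. Output length = len(x) + len(h) - 1 = 3 + 3 - 1 = 5.
y[0] = -3*-3 = 9
y[1] = 0*-3 + -3*-3 = 9
y[2] = -3*-3 + 0*-3 + -3*1 = 6
y[3] = -3*-3 + 0*1 = 9
y[4] = -3*1 = -3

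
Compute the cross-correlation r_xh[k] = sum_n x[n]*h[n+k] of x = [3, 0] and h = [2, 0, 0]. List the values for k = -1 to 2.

Both sequences indexed from 0 and zero outside their support.
Lags with overlap: k = -1 to 2.
  r_xh[-1] = x[1]*h[0] = 0
  r_xh[0] = x[0]*h[0] + x[1]*h[1] = 6
  r_xh[1] = x[0]*h[1] + x[1]*h[2] = 0
  r_xh[2] = x[0]*h[2] = 0
r_xh = [0, 6, 0, 0] (for k = -1, ..., 2)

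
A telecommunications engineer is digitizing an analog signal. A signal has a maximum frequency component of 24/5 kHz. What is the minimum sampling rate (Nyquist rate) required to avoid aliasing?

By the Nyquist-Shannon sampling theorem,
the minimum sampling rate (Nyquist rate) must be at least 2 * f_max.
Nyquist rate = 2 * 24/5 kHz = 48/5 kHz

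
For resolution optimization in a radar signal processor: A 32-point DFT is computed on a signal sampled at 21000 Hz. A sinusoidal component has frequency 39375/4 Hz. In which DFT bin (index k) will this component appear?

DFT frequency resolution = f_s/N = 21000/32 = 2625/4 Hz
Bin index k = f_signal / resolution = 39375/4 / 2625/4 = 15
The signal frequency 39375/4 Hz falls in DFT bin k = 15.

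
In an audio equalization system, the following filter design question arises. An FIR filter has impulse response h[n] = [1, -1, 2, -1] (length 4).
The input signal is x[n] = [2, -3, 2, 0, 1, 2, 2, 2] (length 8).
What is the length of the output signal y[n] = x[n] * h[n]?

For linear convolution, the output length is:
len(y) = len(x) + len(h) - 1 = 8 + 4 - 1 = 11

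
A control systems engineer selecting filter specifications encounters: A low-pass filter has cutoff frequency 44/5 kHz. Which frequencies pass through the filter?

A low-pass filter passes all frequencies below the cutoff frequency 44/5 kHz and attenuates higher frequencies.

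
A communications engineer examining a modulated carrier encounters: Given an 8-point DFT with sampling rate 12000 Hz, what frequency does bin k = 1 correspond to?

The frequency of DFT bin k is: f_k = k * f_s / N
f_1 = 1 * 12000 / 8 = 1500 Hz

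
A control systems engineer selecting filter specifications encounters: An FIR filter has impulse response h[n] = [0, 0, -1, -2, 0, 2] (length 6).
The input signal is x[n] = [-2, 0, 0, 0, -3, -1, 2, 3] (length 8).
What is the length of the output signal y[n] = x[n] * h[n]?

For linear convolution, the output length is:
len(y) = len(x) + len(h) - 1 = 8 + 6 - 1 = 13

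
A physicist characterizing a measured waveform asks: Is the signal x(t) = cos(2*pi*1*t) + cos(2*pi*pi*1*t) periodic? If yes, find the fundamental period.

f1 = 1 Hz, f2 = 1*pi Hz
Ratio f2/f1 = pi, which is irrational.
Since the frequency ratio is irrational, no common period exists.
The signal is not periodic.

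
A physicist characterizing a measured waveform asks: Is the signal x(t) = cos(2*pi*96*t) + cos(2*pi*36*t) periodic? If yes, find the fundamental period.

f1 = 96 Hz, f2 = 36 Hz
Period T1 = 1/96, T2 = 1/36
Ratio T1/T2 = 36/96, which is rational.
The signal is periodic with fundamental period T = 1/GCD(96,36) = 1/12 s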